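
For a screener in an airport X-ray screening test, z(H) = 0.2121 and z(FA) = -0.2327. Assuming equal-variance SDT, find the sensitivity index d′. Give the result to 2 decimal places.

d' = z(H) − z(FA) = 0.2121 − (-0.2327) = 0.4448

d′ = 0.44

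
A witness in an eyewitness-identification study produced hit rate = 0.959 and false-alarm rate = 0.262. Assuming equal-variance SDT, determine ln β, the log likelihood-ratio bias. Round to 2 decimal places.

z(H) = z(0.959) = 1.739
z(FA) = z(0.262) = -0.637
ln β = −½·[z(H)² − z(FA)²] = −0.5 × (3.024 − 0.406) = -1.309

ln β = -1.31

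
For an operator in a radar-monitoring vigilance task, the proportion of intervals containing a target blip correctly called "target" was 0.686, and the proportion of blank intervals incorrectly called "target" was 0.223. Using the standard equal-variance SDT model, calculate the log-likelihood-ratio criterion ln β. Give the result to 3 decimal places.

ln β = 0.173

z(H) = z(0.686) = 0.4845
z(FA) = z(0.223) = -0.7621
ln β = −½·[z(H)² − z(FA)²] = −0.5 × (0.2347 − 0.5808) = 0.17305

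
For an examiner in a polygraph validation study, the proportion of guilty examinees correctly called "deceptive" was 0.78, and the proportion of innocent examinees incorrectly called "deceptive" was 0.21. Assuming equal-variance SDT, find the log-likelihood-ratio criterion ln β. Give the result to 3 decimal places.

ln β = 0.027

z(H) = 0.7722
z(FA) = -0.8064
ln β = −½·[z(H)² − z(FA)²] = −0.5 × (0.5963 − 0.6503) = 0.0270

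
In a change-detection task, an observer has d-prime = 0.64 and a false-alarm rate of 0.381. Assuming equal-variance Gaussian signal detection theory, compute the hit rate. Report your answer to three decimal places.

hit rate = 0.632

z(false-alarm rate) = z(0.381) = -0.3029
z(H) = z(FA) + d' = -0.3029 + 0.64 = 0.3371
hit rate = Φ(0.3371) = 0.6320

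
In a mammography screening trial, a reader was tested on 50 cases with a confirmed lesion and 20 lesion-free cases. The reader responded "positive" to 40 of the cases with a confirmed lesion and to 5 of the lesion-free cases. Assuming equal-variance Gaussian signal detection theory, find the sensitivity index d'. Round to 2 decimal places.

d' = 1.52

H = 40/50 = 0.8000
FA = 5/20 = 0.2500
z(H) = 0.8416
z(FA) = -0.6745
d' = z(H) − z(FA) = 0.8416 − (-0.6745) = 1.5161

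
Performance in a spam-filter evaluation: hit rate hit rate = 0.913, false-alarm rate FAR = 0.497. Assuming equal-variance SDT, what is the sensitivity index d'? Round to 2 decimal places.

d' = 1.37

z(H) = z(0.913) = 1.359
z(FA) = z(0.497) = -0.008
d' = z(H) − z(FA) = 1.359 − (-0.008) = 1.367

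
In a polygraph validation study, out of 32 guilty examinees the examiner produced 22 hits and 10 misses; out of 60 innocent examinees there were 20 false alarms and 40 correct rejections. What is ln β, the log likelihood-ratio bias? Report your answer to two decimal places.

ln β = -0.03

H = 22/32 = 0.6875
FA = 20/60 = 0.3333
z(0.6875) = 0.489, z(0.3333) = -0.431
ln β = −½·[z(H)² − z(FA)²] = −0.5 × (0.239 − 0.186) = -0.0265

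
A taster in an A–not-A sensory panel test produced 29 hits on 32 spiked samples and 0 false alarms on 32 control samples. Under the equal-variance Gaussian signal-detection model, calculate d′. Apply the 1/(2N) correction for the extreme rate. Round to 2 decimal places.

The false-alarm rate is 0/32 = 0, so apply the 1/(2N) correction: FA → 1/(2·32) = 0.01562.
z(H) = z(0.90625) = 1.318
z(FA) = z(0.01562) = -2.154
d' = 1.318 − (-2.154) = 3.472

d′ = 3.47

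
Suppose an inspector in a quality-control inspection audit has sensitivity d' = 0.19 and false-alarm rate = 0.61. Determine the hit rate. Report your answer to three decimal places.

z(false-alarm rate) = z(0.61) = 0.2793
z(H) = z(FA) + d' = 0.2793 + 0.19 = 0.4693
hit rate = Φ(0.4693) = 0.6806

hit rate = 0.681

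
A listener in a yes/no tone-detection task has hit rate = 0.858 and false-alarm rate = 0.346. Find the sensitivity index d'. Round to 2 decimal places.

Φ⁻¹(0.858) = 1.071, Φ⁻¹(0.346) = -0.396
d' = z(H) − z(FA) = 1.071 − (-0.396) = 1.467

d' = 1.47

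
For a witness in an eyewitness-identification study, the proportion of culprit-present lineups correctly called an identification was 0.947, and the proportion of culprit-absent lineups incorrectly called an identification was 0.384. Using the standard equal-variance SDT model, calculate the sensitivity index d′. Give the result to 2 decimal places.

d′ = 1.91

Φ⁻¹(H) = Φ⁻¹(0.947) = 1.616
Φ⁻¹(FA) = Φ⁻¹(0.384) = -0.295
d' = z(H) − z(FA) = 1.616 − (-0.295) = 1.911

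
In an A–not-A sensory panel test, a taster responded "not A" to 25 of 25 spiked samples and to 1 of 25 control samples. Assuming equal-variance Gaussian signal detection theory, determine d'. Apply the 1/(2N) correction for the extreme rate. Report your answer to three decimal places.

The hit rate is 25/25 = 1, so apply the 1/(2N) correction: H → 1 − 1/(2·25) = 0.98000.
z(H) = z(0.98000) = 2.0537
z(FA) = z(0.04000) = -1.7507
d' = 2.0537 − (-1.7507) = 3.8044

d' = 3.804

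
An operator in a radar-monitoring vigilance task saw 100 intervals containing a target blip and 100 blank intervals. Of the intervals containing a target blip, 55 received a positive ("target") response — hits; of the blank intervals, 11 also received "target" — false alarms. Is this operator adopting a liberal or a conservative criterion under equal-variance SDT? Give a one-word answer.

z(H) = 0.126, z(FA) = -1.227
c = −½·(z(H) + z(FA)) = 0.5505
c > 0 → conservative criterion (biased toward responding “no”).

conservative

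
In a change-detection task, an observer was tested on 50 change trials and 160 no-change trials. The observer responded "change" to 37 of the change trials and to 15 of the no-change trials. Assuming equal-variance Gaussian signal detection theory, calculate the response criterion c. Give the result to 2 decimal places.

c = 0.34

H = 37/50 = 0.7400
FA = 15/160 = 0.0938
Φ⁻¹(0.7400) = 0.643, Φ⁻¹(0.0938) = -1.318
c = −½·[z(H) + z(FA)] = −0.5 × (0.643 + (-1.318)) = 0.3375
c > 0: the observer has a conservative response bias.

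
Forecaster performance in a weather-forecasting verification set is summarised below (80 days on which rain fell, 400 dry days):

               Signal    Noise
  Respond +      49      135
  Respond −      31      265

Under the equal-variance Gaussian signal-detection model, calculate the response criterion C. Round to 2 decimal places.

H = 49/80 = 0.6125
FA = 135/400 = 0.3375
Φ⁻¹(H) = 0.286
Φ⁻¹(FA) = -0.419
c = −½·[z(H) + z(FA)] = −0.5 × (0.286 + (-0.419)) = 0.0665
c > 0: the forecaster has a conservative response bias.

C = 0.07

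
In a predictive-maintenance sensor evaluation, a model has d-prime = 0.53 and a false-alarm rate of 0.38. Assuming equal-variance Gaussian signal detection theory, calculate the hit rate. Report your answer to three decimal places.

hit rate = 0.589

z(false-alarm rate) = z(0.38) = -0.3055
z(H) = z(FA) + d' = -0.3055 + 0.53 = 0.2245
hit rate = Φ(0.2245) = 0.5888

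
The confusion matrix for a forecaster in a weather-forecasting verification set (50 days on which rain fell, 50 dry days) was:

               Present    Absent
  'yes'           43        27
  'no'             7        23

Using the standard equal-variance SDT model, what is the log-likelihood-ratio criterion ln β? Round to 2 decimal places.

H = 43/50 = 0.8600
FA = 27/50 = 0.5400
Φ⁻¹(0.8600) = 1.080, Φ⁻¹(0.5400) = 0.100
ln β = −½·[z(H)² − z(FA)²] = −0.5 × (1.166 − 0.010) = -0.578

ln β = -0.58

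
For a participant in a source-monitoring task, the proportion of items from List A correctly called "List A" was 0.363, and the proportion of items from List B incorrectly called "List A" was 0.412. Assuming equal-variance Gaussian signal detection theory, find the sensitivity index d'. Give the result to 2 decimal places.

d' = -0.13

z(0.363) = -0.350, z(0.412) = -0.222
d' = z(H) − z(FA) = -0.350 − (-0.222) = -0.128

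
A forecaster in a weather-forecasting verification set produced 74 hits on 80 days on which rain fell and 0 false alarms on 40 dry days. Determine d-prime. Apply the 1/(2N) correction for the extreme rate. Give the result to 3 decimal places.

d-prime = 3.681

The false-alarm rate is 0/40 = 0, so apply the 1/(2N) correction: FA → 1/(2·40) = 0.01250.
z(H) = z(0.92500) = 1.4395
z(FA) = z(0.01250) = -2.2414
d' = 1.4395 − (-2.2414) = 3.6809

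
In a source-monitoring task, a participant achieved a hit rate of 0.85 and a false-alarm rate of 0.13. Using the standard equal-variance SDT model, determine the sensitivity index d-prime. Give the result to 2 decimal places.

d-prime = 2.16

Φ⁻¹(H) = 1.036
Φ⁻¹(FA) = -1.126
d' = z(H) − z(FA) = 1.036 − (-1.126) = 2.162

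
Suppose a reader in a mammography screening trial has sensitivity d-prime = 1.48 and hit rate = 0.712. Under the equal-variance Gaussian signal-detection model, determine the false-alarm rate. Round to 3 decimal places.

false-alarm rate = 0.179

z(hit rate) = z(0.712) = 0.5592
z(FA) = z(H) − d' = 0.5592 − 1.48 = -0.9208
false-alarm rate = Φ(-0.9208) = 0.1786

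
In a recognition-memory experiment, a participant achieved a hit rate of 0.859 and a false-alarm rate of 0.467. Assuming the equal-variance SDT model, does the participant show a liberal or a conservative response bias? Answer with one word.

z(H) = 1.076, z(FA) = -0.083
c = −½·(z(H) + z(FA)) = -0.4965
c < 0 → liberal criterion (biased toward responding “yes”).

liberal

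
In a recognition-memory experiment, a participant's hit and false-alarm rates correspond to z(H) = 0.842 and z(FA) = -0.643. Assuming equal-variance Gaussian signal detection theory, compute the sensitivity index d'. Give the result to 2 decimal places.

d' = z(H) − z(FA) = 0.842 − (-0.643) = 1.485

d' = 1.49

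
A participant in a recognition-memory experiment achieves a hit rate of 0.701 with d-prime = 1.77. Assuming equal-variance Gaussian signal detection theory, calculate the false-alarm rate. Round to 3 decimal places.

false-alarm rate = 0.107

z(hit rate) = z(0.701) = 0.5273
z(FA) = z(H) − d' = 0.5273 − 1.77 = -1.2427
false-alarm rate = Φ(-1.2427) = 0.1070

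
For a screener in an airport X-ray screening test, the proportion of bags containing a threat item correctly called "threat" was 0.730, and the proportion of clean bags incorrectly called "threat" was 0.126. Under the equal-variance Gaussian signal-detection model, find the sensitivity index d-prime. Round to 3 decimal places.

d-prime = 1.758

Φ⁻¹(0.730) = 0.6128, Φ⁻¹(0.126) = -1.1455
d' = z(H) − z(FA) = 0.6128 − (-1.1455) = 1.7583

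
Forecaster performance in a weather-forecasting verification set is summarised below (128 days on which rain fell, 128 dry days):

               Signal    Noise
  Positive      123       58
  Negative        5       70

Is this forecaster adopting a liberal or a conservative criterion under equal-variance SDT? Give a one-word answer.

liberal

z(H) = 1.762, z(FA) = -0.118
c = −½·(z(H) + z(FA)) = -0.822
c < 0 → liberal criterion (biased toward responding “yes”).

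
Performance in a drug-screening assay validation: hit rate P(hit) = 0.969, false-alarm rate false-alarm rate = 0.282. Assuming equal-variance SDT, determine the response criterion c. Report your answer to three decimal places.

c = -0.645

Φ⁻¹(H) = Φ⁻¹(0.969) = 1.8663
Φ⁻¹(FA) = Φ⁻¹(0.282) = -0.5769
c = −½·[z(H) + z(FA)] = −0.5 × (1.8663 + (-0.5769)) = -0.6447
c < 0: the assay has a liberal response bias.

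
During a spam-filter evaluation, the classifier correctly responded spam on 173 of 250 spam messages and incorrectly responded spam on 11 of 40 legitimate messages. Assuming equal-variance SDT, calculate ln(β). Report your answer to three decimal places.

H = 173/250 = 0.6920
FA = 11/40 = 0.2750
z(0.6920) = 0.5015, z(0.2750) = -0.5978
ln β = −½·[z(H)² − z(FA)²] = −0.5 × (0.2515 − 0.3574) = 0.05295

ln β = 0.053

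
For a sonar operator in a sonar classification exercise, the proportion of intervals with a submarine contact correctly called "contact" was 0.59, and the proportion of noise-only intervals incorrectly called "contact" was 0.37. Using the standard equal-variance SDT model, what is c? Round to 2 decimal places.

Φ⁻¹(H) = 0.228
Φ⁻¹(FA) = -0.332
c = −½·[z(H) + z(FA)] = −0.5 × (0.228 + (-0.332)) = 0.052

c = 0.05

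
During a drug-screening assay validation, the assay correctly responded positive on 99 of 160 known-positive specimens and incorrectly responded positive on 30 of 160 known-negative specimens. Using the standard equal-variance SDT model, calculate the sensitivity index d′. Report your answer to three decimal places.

d′ = 1.189

H = 99/160 = 0.6188
FA = 30/160 = 0.1875
z(H) = z(0.6188) = 0.3023
z(FA) = z(0.1875) = -0.8871
d' = z(H) − z(FA) = 0.3023 − (-0.8871) = 1.1894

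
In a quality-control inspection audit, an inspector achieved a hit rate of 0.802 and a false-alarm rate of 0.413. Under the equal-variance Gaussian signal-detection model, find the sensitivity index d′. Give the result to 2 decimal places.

z(0.802) = 0.8488, z(0.413) = -0.2198
d' = z(H) − z(FA) = 0.8488 − (-0.2198) = 1.0686

d′ = 1.07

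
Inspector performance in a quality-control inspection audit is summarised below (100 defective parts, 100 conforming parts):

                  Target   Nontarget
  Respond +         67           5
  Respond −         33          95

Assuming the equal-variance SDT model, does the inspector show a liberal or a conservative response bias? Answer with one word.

z(H) = 0.440, z(FA) = -1.645
c = −½·(z(H) + z(FA)) = 0.6025
c > 0 → conservative criterion (biased toward responding “no”).

conservative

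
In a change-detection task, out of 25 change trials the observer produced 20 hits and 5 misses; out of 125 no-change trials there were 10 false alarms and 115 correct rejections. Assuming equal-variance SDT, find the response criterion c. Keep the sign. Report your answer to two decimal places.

c = 0.28

H = 20/25 = 0.8000
FA = 10/125 = 0.0800
Φ⁻¹(H) = 0.8416
Φ⁻¹(FA) = -1.4051
c = −½·[z(H) + z(FA)] = −0.5 × (0.8416 + (-1.4051)) = 0.28175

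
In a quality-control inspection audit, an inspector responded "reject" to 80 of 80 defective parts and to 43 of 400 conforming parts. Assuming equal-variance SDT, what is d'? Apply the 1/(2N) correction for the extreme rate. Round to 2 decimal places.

d' = 3.74

The hit rate is 80/80 = 1, so apply the 1/(2N) correction: H → 1 − 1/(2·80) = 0.99375.
z(H) = z(0.99375) = 2.498
z(FA) = z(0.10750) = -1.240
d' = 2.498 − (-1.240) = 3.738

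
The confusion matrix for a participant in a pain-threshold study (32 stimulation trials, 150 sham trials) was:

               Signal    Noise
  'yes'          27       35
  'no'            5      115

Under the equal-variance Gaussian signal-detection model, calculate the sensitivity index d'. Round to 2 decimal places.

H = 27/32 = 0.8438
FA = 35/150 = 0.2333
z(H) = 1.0102
z(FA) = -0.7280
d' = z(H) − z(FA) = 1.0102 − (-0.7280) = 1.7382

d' = 1.74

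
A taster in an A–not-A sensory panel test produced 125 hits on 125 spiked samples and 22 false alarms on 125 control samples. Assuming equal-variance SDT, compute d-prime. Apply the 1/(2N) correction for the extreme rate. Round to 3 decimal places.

The hit rate is 125/125 = 1, so apply the 1/(2N) correction: H → 1 − 1/(2·125) = 0.99600.
z(H) = z(0.99600) = 2.6521
z(FA) = z(0.17600) = -0.9307
d' = 2.6521 − (-0.9307) = 3.5828

d-prime = 3.583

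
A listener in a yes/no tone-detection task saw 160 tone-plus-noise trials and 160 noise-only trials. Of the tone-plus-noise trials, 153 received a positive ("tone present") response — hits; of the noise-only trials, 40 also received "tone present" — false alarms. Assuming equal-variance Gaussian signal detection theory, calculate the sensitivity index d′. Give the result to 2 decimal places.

d′ = 2.38

H = 153/160 = 0.9563
FA = 40/160 = 0.2500
z(0.9563) = 1.709, z(0.2500) = -0.674
d' = z(H) − z(FA) = 1.709 − (-0.674) = 2.383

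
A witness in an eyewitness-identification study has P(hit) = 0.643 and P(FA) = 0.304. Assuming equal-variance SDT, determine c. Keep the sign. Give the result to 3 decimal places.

c = 0.073

z(0.643) = 0.3665, z(0.304) = -0.5129
c = −½·[z(H) + z(FA)] = −0.5 × (0.3665 + (-0.5129)) = 0.0732
c > 0: the witness has a conservative response bias.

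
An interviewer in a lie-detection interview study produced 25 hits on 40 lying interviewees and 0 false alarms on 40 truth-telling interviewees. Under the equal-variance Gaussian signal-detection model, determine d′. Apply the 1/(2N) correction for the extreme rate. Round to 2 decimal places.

d′ = 2.56

The false-alarm rate is 0/40 = 0, so apply the 1/(2N) correction: FA → 1/(2·40) = 0.01250.
z(H) = z(0.62500) = 0.319
z(FA) = z(0.01250) = -2.241
d' = 0.319 − (-2.241) = 2.560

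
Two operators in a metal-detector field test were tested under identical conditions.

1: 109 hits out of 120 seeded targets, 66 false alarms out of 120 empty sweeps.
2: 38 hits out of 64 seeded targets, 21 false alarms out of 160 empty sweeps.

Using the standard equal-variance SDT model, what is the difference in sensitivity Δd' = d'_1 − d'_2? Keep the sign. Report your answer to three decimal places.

1: z(0.9083) = 1.3304, z(0.5500) = 0.1257, d' = 1.2047
2: z(0.5938) = 0.2373, z(0.1313) = -1.1203, d' = 1.3576
Δd' = d'_1 − d'_2 = 1.2047 − 1.3576 = -0.1529
2 has the higher sensitivity.

Δd' = -0.153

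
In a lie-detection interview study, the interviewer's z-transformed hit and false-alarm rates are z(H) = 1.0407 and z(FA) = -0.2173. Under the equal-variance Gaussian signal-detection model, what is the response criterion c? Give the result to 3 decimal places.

c = -0.412

c = −½·[z(H) + z(FA)] = −½·(1.0407 + (-0.2173)) = -0.4117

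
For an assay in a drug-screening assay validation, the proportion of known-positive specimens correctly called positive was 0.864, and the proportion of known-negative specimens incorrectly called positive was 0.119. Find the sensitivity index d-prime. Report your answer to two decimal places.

d-prime = 2.28

z(H) = z(0.864) = 1.0985
z(FA) = z(0.119) = -1.1800
d' = z(H) − z(FA) = 1.0985 − (-1.1800) = 2.2785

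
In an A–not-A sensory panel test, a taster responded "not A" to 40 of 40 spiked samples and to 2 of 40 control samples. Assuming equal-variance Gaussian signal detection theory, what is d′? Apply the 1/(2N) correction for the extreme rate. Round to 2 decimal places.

The hit rate is 40/40 = 1, so apply the 1/(2N) correction: H → 1 − 1/(2·40) = 0.98750.
z(H) = z(0.98750) = 2.241
z(FA) = z(0.05000) = -1.645
d' = 2.241 − (-1.645) = 3.886

d′ = 3.89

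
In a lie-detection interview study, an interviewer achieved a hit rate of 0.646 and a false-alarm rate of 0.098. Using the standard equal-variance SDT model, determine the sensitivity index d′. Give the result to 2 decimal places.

z(0.646) = 0.3745, z(0.098) = -1.2930
d' = z(H) − z(FA) = 0.3745 − (-1.2930) = 1.6675

d′ = 1.67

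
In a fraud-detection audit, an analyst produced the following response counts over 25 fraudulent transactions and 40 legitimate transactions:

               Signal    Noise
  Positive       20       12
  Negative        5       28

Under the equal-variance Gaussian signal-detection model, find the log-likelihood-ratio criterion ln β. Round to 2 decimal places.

H = 20/25 = 0.8000
FA = 12/40 = 0.3000
Φ⁻¹(H) = 0.842
Φ⁻¹(FA) = -0.524
ln β = −½·[z(H)² − z(FA)²] = −0.5 × (0.709 − 0.275) = -0.217

ln β = -0.22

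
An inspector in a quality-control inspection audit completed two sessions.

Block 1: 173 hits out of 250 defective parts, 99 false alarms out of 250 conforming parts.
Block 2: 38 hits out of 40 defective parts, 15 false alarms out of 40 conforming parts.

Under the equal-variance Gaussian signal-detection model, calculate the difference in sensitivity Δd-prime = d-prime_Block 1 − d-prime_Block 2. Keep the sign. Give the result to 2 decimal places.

Block 1: z(0.6920) = 0.502, z(0.3960) = -0.264, d' = 0.766
Block 2: z(0.9500) = 1.645, z(0.3750) = -0.319, d' = 1.964
Δd' = d'_Block 1 − d'_Block 2 = 0.766 − 1.964 = -1.198
Block 2 has the higher sensitivity.

Δd-prime = -1.20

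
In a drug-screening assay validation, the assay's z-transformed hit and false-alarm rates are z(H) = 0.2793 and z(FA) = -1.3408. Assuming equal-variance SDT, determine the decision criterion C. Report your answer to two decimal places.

C = 0.53

c = −½·[z(H) + z(FA)] = −½·(0.2793 + (-1.3408)) = 0.53075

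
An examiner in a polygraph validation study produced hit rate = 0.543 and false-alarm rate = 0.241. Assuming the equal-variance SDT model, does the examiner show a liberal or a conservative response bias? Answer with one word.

z(H) = 0.108, z(FA) = -0.703
c = −½·(z(H) + z(FA)) = 0.2975
c > 0 → conservative criterion (biased toward responding “no”).

conservative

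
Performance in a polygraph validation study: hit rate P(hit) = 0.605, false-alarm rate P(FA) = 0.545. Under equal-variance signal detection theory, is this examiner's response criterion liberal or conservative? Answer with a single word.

liberal

z(H) = 0.266, z(FA) = 0.113
c = −½·(z(H) + z(FA)) = -0.1895
c < 0 → liberal criterion (biased toward responding “yes”).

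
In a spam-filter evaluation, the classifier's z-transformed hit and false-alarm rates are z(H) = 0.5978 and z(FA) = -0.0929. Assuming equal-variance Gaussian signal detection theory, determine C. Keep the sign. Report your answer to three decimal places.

C = -0.252

c = −½·[z(H) + z(FA)] = −½·(0.5978 + (-0.0929)) = -0.25245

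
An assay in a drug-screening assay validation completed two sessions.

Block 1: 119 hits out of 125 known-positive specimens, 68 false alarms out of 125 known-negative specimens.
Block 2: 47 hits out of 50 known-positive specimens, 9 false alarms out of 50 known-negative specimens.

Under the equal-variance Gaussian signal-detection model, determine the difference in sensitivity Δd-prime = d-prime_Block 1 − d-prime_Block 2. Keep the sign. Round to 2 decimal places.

Δd-prime = -0.92

Block 1: z(0.9520) = 1.665, z(0.5440) = 0.111, d' = 1.554
Block 2: z(0.9400) = 1.555, z(0.1800) = -0.915, d' = 2.470
Δd' = d'_Block 1 − d'_Block 2 = 1.554 − 2.470 = -0.916
Block 2 has the higher sensitivity.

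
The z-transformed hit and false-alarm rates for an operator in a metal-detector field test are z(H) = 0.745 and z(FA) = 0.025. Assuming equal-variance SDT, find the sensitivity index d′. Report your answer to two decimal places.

d′ = 0.72

d' = z(H) − z(FA) = 0.745 − 0.025 = 0.720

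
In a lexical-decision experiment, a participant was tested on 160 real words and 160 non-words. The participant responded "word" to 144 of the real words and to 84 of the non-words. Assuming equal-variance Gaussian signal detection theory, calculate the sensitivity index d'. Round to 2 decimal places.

d' = 1.22

H = 144/160 = 0.9000
FA = 84/160 = 0.5250
Φ⁻¹(H) = 1.282
Φ⁻¹(FA) = 0.063
d' = z(H) − z(FA) = 1.282 − 0.063 = 1.219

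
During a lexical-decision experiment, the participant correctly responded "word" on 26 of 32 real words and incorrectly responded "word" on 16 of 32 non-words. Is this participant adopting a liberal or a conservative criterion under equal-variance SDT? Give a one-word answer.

liberal

z(H) = 0.887, z(FA) = 0.000
c = −½·(z(H) + z(FA)) = -0.4435
c < 0 → liberal criterion (biased toward responding “yes”).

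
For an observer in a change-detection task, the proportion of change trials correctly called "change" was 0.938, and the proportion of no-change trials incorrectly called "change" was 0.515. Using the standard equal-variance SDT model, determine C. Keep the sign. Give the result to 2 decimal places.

Φ⁻¹(H) = 1.538
Φ⁻¹(FA) = 0.038
c = −½·[z(H) + z(FA)] = −0.5 × (1.538 + 0.038) = -0.788
c < 0: the observer has a liberal response bias.

C = -0.79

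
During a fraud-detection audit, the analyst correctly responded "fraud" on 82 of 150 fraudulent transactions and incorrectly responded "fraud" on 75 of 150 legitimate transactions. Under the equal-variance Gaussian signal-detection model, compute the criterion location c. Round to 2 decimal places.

H = 82/150 = 0.5467
FA = 75/150 = 0.5000
Φ⁻¹(H) = Φ⁻¹(0.5467) = 0.117
Φ⁻¹(FA) = Φ⁻¹(0.5000) = 0.000
c = −½·[z(H) + z(FA)] = −0.5 × (0.117 + 0.000) = -0.0585

c = -0.06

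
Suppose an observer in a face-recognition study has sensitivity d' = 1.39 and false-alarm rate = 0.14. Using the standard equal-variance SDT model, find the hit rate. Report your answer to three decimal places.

z(false-alarm rate) = z(0.14) = -1.0803
z(H) = z(FA) + d' = -1.0803 + 1.39 = 0.3097
hit rate = Φ(0.3097) = 0.6216

hit rate = 0.622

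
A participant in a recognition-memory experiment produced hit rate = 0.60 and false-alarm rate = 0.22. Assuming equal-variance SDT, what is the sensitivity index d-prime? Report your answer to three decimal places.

z(H) = z(0.60) = 0.2533
z(FA) = z(0.22) = -0.7722
d' = z(H) − z(FA) = 0.2533 − (-0.7722) = 1.0255

d-prime = 1.026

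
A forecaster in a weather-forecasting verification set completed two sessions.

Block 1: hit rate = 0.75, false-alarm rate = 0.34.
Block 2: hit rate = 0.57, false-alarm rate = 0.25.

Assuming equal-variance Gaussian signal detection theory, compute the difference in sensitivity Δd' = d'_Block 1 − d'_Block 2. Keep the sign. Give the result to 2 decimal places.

Δd' = 0.24

Block 1: z(0.75) = 0.674, z(0.34) = -0.412, d' = 1.086
Block 2: z(0.57) = 0.176, z(0.25) = -0.674, d' = 0.850
Δd' = d'_Block 1 − d'_Block 2 = 1.086 − 0.850 = 0.236
Block 1 has the higher sensitivity.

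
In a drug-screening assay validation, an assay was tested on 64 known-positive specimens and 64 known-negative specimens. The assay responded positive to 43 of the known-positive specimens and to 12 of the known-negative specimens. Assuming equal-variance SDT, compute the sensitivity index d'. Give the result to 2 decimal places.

H = 43/64 = 0.6719
FA = 12/64 = 0.1875
z(H) = z(0.6719) = 0.4452
z(FA) = z(0.1875) = -0.8871
d' = z(H) − z(FA) = 0.4452 − (-0.8871) = 1.3323

d' = 1.33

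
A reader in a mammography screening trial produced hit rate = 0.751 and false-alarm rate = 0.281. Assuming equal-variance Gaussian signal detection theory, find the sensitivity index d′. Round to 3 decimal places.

Φ⁻¹(H) = Φ⁻¹(0.751) = 0.6776
Φ⁻¹(FA) = Φ⁻¹(0.281) = -0.5799
d' = z(H) − z(FA) = 0.6776 − (-0.5799) = 1.2575

d′ = 1.258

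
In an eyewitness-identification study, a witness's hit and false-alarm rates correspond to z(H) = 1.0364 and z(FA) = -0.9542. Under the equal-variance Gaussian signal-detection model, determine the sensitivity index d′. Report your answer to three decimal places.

d′ = 1.991

d' = z(H) − z(FA) = 1.0364 − (-0.9542) = 1.9906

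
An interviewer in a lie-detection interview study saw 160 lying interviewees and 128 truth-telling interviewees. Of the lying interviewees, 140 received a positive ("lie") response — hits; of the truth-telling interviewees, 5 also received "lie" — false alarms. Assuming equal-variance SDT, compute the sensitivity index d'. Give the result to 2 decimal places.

d' = 2.91

H = 140/160 = 0.8750
FA = 5/128 = 0.0391
Φ⁻¹(H) = 1.1503
Φ⁻¹(FA) = -1.7612
d' = z(H) − z(FA) = 1.1503 − (-1.7612) = 2.9115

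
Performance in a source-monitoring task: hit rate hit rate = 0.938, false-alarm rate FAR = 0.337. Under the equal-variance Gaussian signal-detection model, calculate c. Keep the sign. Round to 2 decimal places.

z(0.938) = 1.538, z(0.337) = -0.421
c = −½·[z(H) + z(FA)] = −0.5 × (1.538 + (-0.421)) = -0.5585

c = -0.56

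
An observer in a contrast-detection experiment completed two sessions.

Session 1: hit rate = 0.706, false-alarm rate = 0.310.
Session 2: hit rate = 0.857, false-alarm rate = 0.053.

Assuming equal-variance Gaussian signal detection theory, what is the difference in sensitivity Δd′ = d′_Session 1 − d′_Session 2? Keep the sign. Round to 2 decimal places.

Session 1: z(0.706) = 0.542, z(0.310) = -0.496, d' = 1.038
Session 2: z(0.857) = 1.067, z(0.053) = -1.616, d' = 2.683
Δd' = d'_Session 1 − d'_Session 2 = 1.038 − 2.683 = -1.645
Session 2 has the higher sensitivity.

Δd′ = -1.65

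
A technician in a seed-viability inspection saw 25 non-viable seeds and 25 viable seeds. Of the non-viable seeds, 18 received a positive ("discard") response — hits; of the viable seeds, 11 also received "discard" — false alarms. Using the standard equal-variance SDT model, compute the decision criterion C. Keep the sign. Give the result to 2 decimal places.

H = 18/25 = 0.7200
FA = 11/25 = 0.4400
z(0.7200) = 0.5828, z(0.4400) = -0.1510
c = −½·[z(H) + z(FA)] = −0.5 × (0.5828 + (-0.1510)) = -0.2159

C = -0.22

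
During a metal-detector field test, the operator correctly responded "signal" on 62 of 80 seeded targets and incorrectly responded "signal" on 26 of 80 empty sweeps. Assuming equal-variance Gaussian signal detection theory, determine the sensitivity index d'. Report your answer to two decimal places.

H = 62/80 = 0.7750
FA = 26/80 = 0.3250
z(H) = 0.7554
z(FA) = -0.4538
d' = z(H) − z(FA) = 0.7554 − (-0.4538) = 1.2092

d' = 1.21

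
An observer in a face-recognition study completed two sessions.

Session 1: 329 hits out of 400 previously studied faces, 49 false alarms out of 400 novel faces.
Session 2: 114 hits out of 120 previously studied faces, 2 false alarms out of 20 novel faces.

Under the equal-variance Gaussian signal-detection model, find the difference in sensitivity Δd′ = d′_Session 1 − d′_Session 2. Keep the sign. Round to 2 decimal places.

Session 1: z(0.8225) = 0.925, z(0.1225) = -1.163, d' = 2.088
Session 2: z(0.9500) = 1.645, z(0.1000) = -1.282, d' = 2.927
Δd' = d'_Session 1 − d'_Session 2 = 2.088 − 2.927 = -0.839
Session 2 has the higher sensitivity.

Δd′ = -0.84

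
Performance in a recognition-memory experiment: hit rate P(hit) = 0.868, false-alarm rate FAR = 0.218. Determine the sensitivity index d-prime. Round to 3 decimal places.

d-prime = 1.896

z(H) = z(0.868) = 1.1170
z(FA) = z(0.218) = -0.7790
d' = z(H) − z(FA) = 1.1170 − (-0.7790) = 1.8960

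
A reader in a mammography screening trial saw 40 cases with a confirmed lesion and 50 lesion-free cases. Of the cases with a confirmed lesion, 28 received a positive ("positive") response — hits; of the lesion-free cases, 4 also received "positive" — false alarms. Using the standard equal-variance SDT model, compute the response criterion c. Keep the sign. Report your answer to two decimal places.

c = 0.44

H = 28/40 = 0.7000
FA = 4/50 = 0.0800
z(H) = z(0.7000) = 0.5244
z(FA) = z(0.0800) = -1.4051
c = −½·[z(H) + z(FA)] = −0.5 × (0.5244 + (-1.4051)) = 0.44035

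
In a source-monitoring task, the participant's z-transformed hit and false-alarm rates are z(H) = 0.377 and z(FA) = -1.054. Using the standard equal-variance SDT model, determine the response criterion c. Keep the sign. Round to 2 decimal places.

c = 0.34

c = −½·[z(H) + z(FA)] = −½·(0.377 + (-1.054)) = 0.3385
c > 0: the participant has a conservative response bias.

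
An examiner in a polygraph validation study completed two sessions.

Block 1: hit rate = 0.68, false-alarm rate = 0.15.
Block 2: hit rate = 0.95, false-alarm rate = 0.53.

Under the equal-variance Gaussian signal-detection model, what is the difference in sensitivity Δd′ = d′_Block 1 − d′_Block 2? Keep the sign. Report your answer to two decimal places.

Block 1: z(0.68) = 0.468, z(0.15) = -1.036, d' = 1.504
Block 2: z(0.95) = 1.645, z(0.53) = 0.075, d' = 1.570
Δd' = d'_Block 1 − d'_Block 2 = 1.504 − 1.570 = -0.066
Block 2 has the higher sensitivity.

Δd′ = -0.07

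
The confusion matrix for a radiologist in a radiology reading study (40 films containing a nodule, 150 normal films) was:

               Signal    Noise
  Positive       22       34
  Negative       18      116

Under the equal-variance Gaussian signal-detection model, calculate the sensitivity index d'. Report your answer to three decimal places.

d' = 0.876

H = 22/40 = 0.5500
FA = 34/150 = 0.2267
z(H) = z(0.5500) = 0.1257
z(FA) = z(0.2267) = -0.7498
d' = z(H) − z(FA) = 0.1257 − (-0.7498) = 0.8755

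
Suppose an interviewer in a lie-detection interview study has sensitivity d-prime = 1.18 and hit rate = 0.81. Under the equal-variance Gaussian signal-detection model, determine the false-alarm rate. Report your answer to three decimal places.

false-alarm rate = 0.381

z(hit rate) = z(0.81) = 0.8779
z(FA) = z(H) − d' = 0.8779 − 1.18 = -0.3021
false-alarm rate = Φ(-0.3021) = 0.3813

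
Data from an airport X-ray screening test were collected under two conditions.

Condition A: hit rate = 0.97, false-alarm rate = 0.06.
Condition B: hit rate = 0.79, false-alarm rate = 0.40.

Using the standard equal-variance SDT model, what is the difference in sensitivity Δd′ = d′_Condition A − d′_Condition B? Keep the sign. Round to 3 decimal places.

Δd′ = 2.376

Condition A: z(0.97) = 1.8808, z(0.06) = -1.5548, d' = 3.4356
Condition B: z(0.79) = 0.8064, z(0.40) = -0.2533, d' = 1.0597
Δd' = d'_Condition A − d'_Condition B = 3.4356 − 1.0597 = 2.3759
Condition A has the higher sensitivity.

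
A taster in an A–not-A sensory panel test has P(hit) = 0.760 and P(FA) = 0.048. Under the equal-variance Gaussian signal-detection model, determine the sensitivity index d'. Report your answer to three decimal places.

d' = 2.371

Φ⁻¹(0.760) = 0.7063, Φ⁻¹(0.048) = -1.6646
d' = z(H) − z(FA) = 0.7063 − (-1.6646) = 2.3709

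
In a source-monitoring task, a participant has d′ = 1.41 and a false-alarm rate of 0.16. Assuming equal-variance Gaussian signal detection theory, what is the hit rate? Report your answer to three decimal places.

z(false-alarm rate) = z(0.16) = -0.9945
z(H) = z(FA) + d' = -0.9945 + 1.41 = 0.4155
hit rate = Φ(0.4155) = 0.6611

hit rate = 0.661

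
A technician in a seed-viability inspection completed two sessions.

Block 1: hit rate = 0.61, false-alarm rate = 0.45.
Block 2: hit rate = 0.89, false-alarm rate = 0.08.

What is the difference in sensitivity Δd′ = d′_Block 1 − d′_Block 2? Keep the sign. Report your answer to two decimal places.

Δd′ = -2.23

Block 1: z(0.61) = 0.279, z(0.45) = -0.126, d' = 0.405
Block 2: z(0.89) = 1.227, z(0.08) = -1.405, d' = 2.632
Δd' = d'_Block 1 − d'_Block 2 = 0.405 − 2.632 = -2.227
Block 2 has the higher sensitivity.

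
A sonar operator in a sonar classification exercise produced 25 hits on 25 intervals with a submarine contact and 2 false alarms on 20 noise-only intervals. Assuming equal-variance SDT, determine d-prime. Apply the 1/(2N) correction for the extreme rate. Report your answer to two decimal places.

d-prime = 3.34

The hit rate is 25/25 = 1, so apply the 1/(2N) correction: H → 1 − 1/(2·25) = 0.98000.
z(H) = z(0.98000) = 2.054
z(FA) = z(0.10000) = -1.282
d' = 2.054 − (-1.282) = 3.336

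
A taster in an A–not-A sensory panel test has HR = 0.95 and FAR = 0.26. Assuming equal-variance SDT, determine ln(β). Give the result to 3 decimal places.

ln β = -1.146

Φ⁻¹(H) = Φ⁻¹(0.95) = 1.6449
Φ⁻¹(FA) = Φ⁻¹(0.26) = -0.6433
ln β = −½·[z(H)² − z(FA)²] = −0.5 × (2.7057 − 0.4138) = -1.14595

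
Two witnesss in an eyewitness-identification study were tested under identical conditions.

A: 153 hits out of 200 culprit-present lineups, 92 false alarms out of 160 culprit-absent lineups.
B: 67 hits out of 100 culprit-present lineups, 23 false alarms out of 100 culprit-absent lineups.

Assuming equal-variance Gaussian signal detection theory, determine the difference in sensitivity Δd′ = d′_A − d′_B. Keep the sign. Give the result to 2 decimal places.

Δd′ = -0.65

A: z(0.7650) = 0.722, z(0.5750) = 0.189, d' = 0.533
B: z(0.6700) = 0.440, z(0.2300) = -0.739, d' = 1.179
Δd' = d'_A − d'_B = 0.533 − 1.179 = -0.646
B has the higher sensitivity.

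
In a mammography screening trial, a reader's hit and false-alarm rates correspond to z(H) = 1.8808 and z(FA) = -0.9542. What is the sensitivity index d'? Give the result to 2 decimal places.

d' = 2.84

d' = z(H) − z(FA) = 1.8808 − (-0.9542) = 2.8350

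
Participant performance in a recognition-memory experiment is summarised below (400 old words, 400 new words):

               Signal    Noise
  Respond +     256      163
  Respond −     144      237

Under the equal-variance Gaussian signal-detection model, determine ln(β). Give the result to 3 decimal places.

H = 256/400 = 0.6400
FA = 163/400 = 0.4075
z(H) = z(0.6400) = 0.3585
z(FA) = z(0.4075) = -0.2340
ln β = −½·[z(H)² − z(FA)²] = −0.5 × (0.1285 − 0.0548) = -0.03685

ln β = -0.037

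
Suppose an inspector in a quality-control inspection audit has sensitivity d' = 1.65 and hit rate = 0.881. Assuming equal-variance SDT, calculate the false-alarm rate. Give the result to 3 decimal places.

false-alarm rate = 0.319

z(hit rate) = z(0.881) = 1.1800
z(FA) = z(H) − d' = 1.1800 − 1.65 = -0.4700
false-alarm rate = Φ(-0.4700) = 0.3192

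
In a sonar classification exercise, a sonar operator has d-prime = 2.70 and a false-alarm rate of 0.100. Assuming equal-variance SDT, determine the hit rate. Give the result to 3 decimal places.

z(false-alarm rate) = z(0.100) = -1.2816
z(H) = z(FA) + d' = -1.2816 + 2.70 = 1.4184
hit rate = Φ(1.4184) = 0.9220

hit rate = 0.922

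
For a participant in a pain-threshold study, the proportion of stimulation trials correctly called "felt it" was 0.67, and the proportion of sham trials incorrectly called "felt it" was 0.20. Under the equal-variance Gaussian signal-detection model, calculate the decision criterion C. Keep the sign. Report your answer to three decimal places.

C = 0.201

Φ⁻¹(H) = 0.4399
Φ⁻¹(FA) = -0.8416
c = −½·[z(H) + z(FA)] = −0.5 × (0.4399 + (-0.8416)) = 0.20085
c > 0: the participant has a conservative response bias.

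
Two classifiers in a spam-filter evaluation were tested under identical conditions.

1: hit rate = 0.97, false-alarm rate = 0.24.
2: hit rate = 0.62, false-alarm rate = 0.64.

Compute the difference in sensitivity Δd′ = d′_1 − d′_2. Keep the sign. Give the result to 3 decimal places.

Δd′ = 2.640

1: z(0.97) = 1.8808, z(0.24) = -0.7063, d' = 2.5871
2: z(0.62) = 0.3055, z(0.64) = 0.3585, d' = -0.0530
Δd' = d'_1 − d'_2 = 2.5871 − (-0.0530) = 2.6401
1 has the higher sensitivity.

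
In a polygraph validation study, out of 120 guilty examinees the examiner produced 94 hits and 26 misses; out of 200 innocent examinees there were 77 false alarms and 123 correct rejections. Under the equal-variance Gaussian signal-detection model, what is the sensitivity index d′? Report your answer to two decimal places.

H = 94/120 = 0.7833
FA = 77/200 = 0.3850
Φ⁻¹(H) = 0.783
Φ⁻¹(FA) = -0.292
d' = z(H) − z(FA) = 0.783 − (-0.292) = 1.075

d′ = 1.08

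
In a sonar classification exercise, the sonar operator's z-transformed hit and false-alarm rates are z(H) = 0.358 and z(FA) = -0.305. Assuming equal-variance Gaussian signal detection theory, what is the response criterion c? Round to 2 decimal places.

c = -0.03

c = −½·[z(H) + z(FA)] = −½·(0.358 + (-0.305)) = -0.0265
c < 0: the sonar operator has a liberal response bias.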